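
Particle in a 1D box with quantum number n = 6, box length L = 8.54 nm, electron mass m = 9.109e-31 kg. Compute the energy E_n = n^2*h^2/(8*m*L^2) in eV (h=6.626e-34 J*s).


E = n^2 * h^2 / (8 * m * L^2)
= 6^2 * (6.626e-34)^2 / (8 * 9.109e-31 * (8.54e-9)^2)
= 36 * 4.3904e-67 / (8 * 9.109e-31 * 7.2932e-17)
= 2.9739e-20 J
= 0.1856 eV

0.1856


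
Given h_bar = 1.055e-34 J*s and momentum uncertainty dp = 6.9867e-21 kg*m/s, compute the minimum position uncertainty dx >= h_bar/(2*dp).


dx = h_bar / (2 * dp)
= 1.055e-34 / (2 * 6.9867e-21)
= 1.055e-34 / 1.3973e-20
= 7.5501e-15 m

7.5501e-15


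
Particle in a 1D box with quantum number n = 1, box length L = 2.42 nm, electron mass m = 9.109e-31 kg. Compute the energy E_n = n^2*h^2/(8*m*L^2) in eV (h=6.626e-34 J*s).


E = n^2 * h^2 / (8 * m * L^2)
= 1^2 * (6.626e-34)^2 / (8 * 9.109e-31 * (2.42e-9)^2)
= 1 * 4.3904e-67 / (8 * 9.109e-31 * 5.8564e-18)
= 1.0288e-20 J
= 0.0642 eV

0.0642


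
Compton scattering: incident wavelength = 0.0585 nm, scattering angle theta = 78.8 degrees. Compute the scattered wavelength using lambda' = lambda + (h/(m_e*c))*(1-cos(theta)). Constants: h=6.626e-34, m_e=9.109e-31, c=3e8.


Compton wavelength: h/(m_e*c) = 2.4247e-12 m
d_lambda = 2.4247e-12 * (1 - cos(78.8 deg))
= 2.4247e-12 * 0.805766
= 1.9537e-12 m = 0.001954 nm
lambda' = 0.0585 + 0.001954
= 0.060454 nm

0.060454


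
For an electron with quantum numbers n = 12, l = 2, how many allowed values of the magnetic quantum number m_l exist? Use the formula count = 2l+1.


m_l ranges from -l to +l in integer steps
So m_l goes from -2 to +2
Count = 2l + 1 = 2*2 + 1
= 5

5


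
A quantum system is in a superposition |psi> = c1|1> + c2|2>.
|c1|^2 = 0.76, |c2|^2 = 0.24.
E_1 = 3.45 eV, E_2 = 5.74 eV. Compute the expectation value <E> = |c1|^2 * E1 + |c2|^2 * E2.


<E> = |c1|^2 * E1 + |c2|^2 * E2
= 0.76 * 3.45 + 0.24 * 5.74
= 2.622 + 1.3776
= 3.9996 eV

3.9996


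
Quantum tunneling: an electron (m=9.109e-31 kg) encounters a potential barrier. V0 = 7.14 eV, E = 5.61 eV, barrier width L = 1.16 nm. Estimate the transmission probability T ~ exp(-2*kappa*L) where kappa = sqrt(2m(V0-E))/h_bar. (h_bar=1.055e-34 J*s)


V0 - E = 1.53 eV = 2.4511e-19 J
kappa = sqrt(2 * m * (V0-E)) / h_bar
= sqrt(2 * 9.109e-31 * 2.4511e-19) / 1.055e-34
= 6.3340e+09 /m
2*kappa*L = 2 * 6.3340e+09 * 1.16e-9
= 14.6948
T = exp(-14.6948) = 4.150895e-07

4.150895e-07


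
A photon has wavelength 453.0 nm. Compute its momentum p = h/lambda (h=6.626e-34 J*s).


p = h / lambda
= 6.626e-34 / (453.0e-9)
= 6.626e-34 / 4.5300e-07
= 1.4627e-27 kg*m/s

1.4627e-27


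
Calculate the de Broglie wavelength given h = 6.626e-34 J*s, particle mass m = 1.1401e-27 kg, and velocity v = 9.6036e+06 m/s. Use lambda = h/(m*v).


lambda = h / (m * v)
= 6.626e-34 / (1.1401e-27 * 9.6036e+06)
= 6.626e-34 / 1.0949e-20
= 6.0517e-14 m

6.0517e-14


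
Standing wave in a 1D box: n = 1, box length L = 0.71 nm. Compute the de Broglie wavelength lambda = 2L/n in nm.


lambda = 2L / n
= 2 * 0.71 / 1
= 1.42 / 1
= 1.42 nm

1.42


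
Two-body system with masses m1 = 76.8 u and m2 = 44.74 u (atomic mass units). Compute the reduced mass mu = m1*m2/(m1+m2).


mu = m1 * m2 / (m1 + m2)
= 76.8 * 44.74 / (76.8 + 44.74)
= 3436.032 / 121.54
= 28.2708 u

28.2708


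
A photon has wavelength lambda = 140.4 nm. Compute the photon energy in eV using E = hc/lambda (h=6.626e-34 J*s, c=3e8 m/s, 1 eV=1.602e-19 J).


E = hc / lambda
= (6.626e-34)(3e8) / (140.4e-9)
= 1.9878e-25 / 1.4040e-07
= 1.4158e-18 J
Converting to eV: 1.4158e-18 / 1.602e-19
= 8.8378 eV

8.8378


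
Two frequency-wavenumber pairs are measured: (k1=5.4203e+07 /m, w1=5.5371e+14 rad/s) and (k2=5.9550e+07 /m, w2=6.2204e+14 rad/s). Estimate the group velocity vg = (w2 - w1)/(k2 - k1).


vg = (w2 - w1) / (k2 - k1)
= (6.2204e+14 - 5.5371e+14) / (5.9550e+07 - 5.4203e+07)
= 6.8330e+13 / 5.3470e+06
= 1.2779e+07 m/s

1.2779e+07


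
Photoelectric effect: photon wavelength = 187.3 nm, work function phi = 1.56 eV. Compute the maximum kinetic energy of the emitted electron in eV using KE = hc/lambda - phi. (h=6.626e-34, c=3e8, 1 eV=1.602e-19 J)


E_photon = hc / lambda
= (6.626e-34)(3e8) / (187.3e-9)
= 1.0613e-18 J
= 6.6248 eV
KE = E_photon - phi
= 6.6248 - 1.56
= 5.0648 eV

5.0648


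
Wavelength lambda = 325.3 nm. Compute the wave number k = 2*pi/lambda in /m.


k = 2 * pi / lambda
= 6.2832 / (325.3e-9)
= 6.2832 / 3.2530e-07
= 1.9315e+07 /m

1.9315e+07


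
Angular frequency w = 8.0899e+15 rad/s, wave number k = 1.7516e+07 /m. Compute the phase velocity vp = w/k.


vp = w / k
= 8.0899e+15 / 1.7516e+07
= 4.6186e+08 m/s

4.6186e+08


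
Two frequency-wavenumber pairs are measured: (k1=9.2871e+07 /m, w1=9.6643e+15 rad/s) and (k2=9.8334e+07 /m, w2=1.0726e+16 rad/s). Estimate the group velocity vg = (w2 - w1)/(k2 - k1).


vg = (w2 - w1) / (k2 - k1)
= (1.0726e+16 - 9.6643e+15) / (9.8334e+07 - 9.2871e+07)
= 1.0617e+15 / 5.4630e+06
= 1.9434e+08 m/s

1.9434e+08


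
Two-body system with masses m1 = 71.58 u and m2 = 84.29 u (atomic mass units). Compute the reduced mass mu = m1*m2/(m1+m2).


mu = m1 * m2 / (m1 + m2)
= 71.58 * 84.29 / (71.58 + 84.29)
= 6033.4782 / 155.87
= 38.7084 u

38.7084


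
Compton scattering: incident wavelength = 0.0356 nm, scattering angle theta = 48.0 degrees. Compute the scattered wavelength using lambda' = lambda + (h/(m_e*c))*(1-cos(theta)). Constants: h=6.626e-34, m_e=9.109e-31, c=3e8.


Compton wavelength: h/(m_e*c) = 2.4247e-12 m
d_lambda = 2.4247e-12 * (1 - cos(48.0 deg))
= 2.4247e-12 * 0.330869
= 8.0226e-13 m = 0.000802 nm
lambda' = 0.0356 + 0.000802
= 0.036402 nm

0.036402


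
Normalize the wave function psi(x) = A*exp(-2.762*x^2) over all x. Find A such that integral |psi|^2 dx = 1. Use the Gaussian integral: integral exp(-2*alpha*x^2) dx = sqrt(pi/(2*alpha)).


integral |psi|^2 dx = A^2 * sqrt(pi/(2*alpha)) = 1
A^2 = sqrt(2*alpha/pi)
= sqrt(2 * 2.762 / pi)
= 1.326026
A = sqrt(1.326026)
= 1.1515

1.1515


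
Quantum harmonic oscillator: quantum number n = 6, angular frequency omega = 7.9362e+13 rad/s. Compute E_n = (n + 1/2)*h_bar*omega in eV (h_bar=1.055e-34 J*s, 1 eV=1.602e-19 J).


E = (n + 1/2) * h_bar * omega
= (6 + 0.5) * 1.055e-34 * 7.9362e+13
= 6.5 * 8.3727e-21
= 5.4422e-20 J
= 0.3397 eV

0.3397


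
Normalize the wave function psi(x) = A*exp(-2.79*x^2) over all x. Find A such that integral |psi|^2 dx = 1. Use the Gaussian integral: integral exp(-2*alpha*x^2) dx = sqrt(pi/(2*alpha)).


integral |psi|^2 dx = A^2 * sqrt(pi/(2*alpha)) = 1
A^2 = sqrt(2*alpha/pi)
= sqrt(2 * 2.79 / pi)
= 1.33273
A = sqrt(1.33273)
= 1.1544

1.1544


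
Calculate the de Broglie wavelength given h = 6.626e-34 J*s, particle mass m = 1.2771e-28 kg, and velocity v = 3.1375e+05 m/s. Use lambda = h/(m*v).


lambda = h / (m * v)
= 6.626e-34 / (1.2771e-28 * 3.1375e+05)
= 6.626e-34 / 4.0069e-23
= 1.6536e-11 m

1.6536e-11


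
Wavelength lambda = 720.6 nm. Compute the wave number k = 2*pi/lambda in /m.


k = 2 * pi / lambda
= 6.2832 / (720.6e-9)
= 6.2832 / 7.2060e-07
= 8.7194e+06 /m

8.7194e+06


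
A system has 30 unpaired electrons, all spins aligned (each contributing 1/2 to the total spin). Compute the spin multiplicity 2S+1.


Total spin S = N * (1/2) = 30 * 0.5 = 15.0
Spin multiplicity = 2S + 1
= 2 * 15.0 + 1
= 31

31


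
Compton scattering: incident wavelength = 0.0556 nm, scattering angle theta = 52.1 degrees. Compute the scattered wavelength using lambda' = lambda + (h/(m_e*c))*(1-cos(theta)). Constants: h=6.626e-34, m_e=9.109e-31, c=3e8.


Compton wavelength: h/(m_e*c) = 2.4247e-12 m
d_lambda = 2.4247e-12 * (1 - cos(52.1 deg))
= 2.4247e-12 * 0.385715
= 9.3525e-13 m = 0.000935 nm
lambda' = 0.0556 + 0.000935
= 0.056535 nm

0.056535


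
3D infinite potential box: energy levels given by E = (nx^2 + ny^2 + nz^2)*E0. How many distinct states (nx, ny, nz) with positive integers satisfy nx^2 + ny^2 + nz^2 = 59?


Enumerate all (nx, ny, nz) with nx^2 + ny^2 + nz^2 = 59:
(1,3,7)
(1,7,3)
(3,1,7)
(3,5,5)
(3,7,1)
(5,3,5)
(5,5,3)
(7,1,3)
(7,3,1)
Total degeneracy = 9

9


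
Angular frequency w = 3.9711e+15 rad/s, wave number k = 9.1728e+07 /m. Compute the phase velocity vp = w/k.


vp = w / k
= 3.9711e+15 / 9.1728e+07
= 4.3292e+07 m/s

4.3292e+07


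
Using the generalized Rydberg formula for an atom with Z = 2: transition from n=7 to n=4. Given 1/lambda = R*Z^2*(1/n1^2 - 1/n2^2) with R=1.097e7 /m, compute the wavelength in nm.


1/lambda = R * Z^2 * (1/n1^2 - 1/n2^2)
= 1.097e7 * 2^2 * (1/4^2 - 1/7^2)
= 1.097e7 * 4 * (0.0625 - 0.020408)
= 1.8470e+06 /m
lambda = 1 / 1.8470e+06
= 541.4215 nm

541.4215


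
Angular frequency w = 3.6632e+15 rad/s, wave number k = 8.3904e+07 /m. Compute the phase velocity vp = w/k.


vp = w / k
= 3.6632e+15 / 8.3904e+07
= 4.3659e+07 m/s

4.3659e+07


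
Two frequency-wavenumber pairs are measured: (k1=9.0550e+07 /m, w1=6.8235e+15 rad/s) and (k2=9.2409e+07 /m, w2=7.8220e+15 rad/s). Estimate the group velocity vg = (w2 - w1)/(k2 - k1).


vg = (w2 - w1) / (k2 - k1)
= (7.8220e+15 - 6.8235e+15) / (9.2409e+07 - 9.0550e+07)
= 9.9850e+14 / 1.8590e+06
= 5.3712e+08 m/s

5.3712e+08


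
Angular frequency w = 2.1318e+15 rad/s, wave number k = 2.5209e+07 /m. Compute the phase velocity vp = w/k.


vp = w / k
= 2.1318e+15 / 2.5209e+07
= 8.4565e+07 m/s

8.4565e+07


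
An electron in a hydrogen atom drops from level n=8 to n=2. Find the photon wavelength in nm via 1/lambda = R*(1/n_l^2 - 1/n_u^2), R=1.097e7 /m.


1/lambda = R * (1/n_l^2 - 1/n_u^2)
= 1.097e7 * (1/2^2 - 1/8^2)
= 1.097e7 * (0.25 - 0.015625)
= 1.097e7 * 0.234375
= 2.5711e+06 /m
lambda = 1 / 2.5711e+06 = 388.9395 nm

388.9395


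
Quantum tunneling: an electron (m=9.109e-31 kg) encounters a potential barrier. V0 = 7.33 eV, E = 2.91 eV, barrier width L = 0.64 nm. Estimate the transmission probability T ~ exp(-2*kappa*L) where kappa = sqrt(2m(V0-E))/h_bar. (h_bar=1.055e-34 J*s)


V0 - E = 4.42 eV = 7.0808e-19 J
kappa = sqrt(2 * m * (V0-E)) / h_bar
= sqrt(2 * 9.109e-31 * 7.0808e-19) / 1.055e-34
= 1.0766e+10 /m
2*kappa*L = 2 * 1.0766e+10 * 0.64e-9
= 13.78
T = exp(-13.78) = 1.036115e-06

1.036115e-06


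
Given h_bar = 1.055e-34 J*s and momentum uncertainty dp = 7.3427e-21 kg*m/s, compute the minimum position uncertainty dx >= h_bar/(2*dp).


dx = h_bar / (2 * dp)
= 1.055e-34 / (2 * 7.3427e-21)
= 1.055e-34 / 1.4685e-20
= 7.1840e-15 m

7.1840e-15


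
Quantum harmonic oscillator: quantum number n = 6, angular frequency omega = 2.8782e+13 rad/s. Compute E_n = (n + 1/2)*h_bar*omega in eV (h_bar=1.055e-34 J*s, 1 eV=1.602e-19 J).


E = (n + 1/2) * h_bar * omega
= (6 + 0.5) * 1.055e-34 * 2.8782e+13
= 6.5 * 3.0365e-21
= 1.9737e-20 J
= 0.1232 eV

0.1232


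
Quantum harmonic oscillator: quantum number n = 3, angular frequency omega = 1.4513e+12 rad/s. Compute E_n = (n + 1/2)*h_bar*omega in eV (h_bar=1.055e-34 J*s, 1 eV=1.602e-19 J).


E = (n + 1/2) * h_bar * omega
= (3 + 0.5) * 1.055e-34 * 1.4513e+12
= 3.5 * 1.5311e-22
= 5.3589e-22 J
= 0.0033 eV

0.0033


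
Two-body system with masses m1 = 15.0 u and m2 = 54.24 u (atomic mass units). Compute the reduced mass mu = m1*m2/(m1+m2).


mu = m1 * m2 / (m1 + m2)
= 15.0 * 54.24 / (15.0 + 54.24)
= 813.6 / 69.24
= 11.7504 u

11.7504


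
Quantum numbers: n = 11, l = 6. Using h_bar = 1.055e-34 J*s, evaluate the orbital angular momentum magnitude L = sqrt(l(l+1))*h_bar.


L = sqrt(l*(l+1)) * h_bar
= sqrt(6 * 7) * 1.055e-34
= sqrt(42) * 1.055e-34
= 6.4807 * 1.055e-34
= 6.8372e-34 J*s

6.8372e-34


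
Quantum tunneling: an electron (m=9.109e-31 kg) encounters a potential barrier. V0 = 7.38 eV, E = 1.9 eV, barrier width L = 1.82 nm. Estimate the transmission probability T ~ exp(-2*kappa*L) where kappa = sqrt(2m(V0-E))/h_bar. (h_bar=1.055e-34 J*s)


V0 - E = 5.48 eV = 8.7790e-19 J
kappa = sqrt(2 * m * (V0-E)) / h_bar
= sqrt(2 * 9.109e-31 * 8.7790e-19) / 1.055e-34
= 1.1987e+10 /m
2*kappa*L = 2 * 1.1987e+10 * 1.82e-9
= 43.6336
T = exp(-43.6336) = 1.122480e-19

1.122480e-19


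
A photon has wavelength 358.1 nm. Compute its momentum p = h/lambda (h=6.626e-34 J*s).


p = h / lambda
= 6.626e-34 / (358.1e-9)
= 6.626e-34 / 3.5810e-07
= 1.8503e-27 kg*m/s

1.8503e-27


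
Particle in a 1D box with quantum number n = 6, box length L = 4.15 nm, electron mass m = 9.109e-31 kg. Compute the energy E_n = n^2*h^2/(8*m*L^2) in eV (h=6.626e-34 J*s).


E = n^2 * h^2 / (8 * m * L^2)
= 6^2 * (6.626e-34)^2 / (8 * 9.109e-31 * (4.15e-9)^2)
= 36 * 4.3904e-67 / (8 * 9.109e-31 * 1.7223e-17)
= 1.2594e-19 J
= 0.7861 eV

0.7861


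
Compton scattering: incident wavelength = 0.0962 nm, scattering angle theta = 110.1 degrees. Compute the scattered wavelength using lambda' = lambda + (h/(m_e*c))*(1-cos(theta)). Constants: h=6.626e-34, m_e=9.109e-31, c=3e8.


Compton wavelength: h/(m_e*c) = 2.4247e-12 m
d_lambda = 2.4247e-12 * (1 - cos(110.1 deg))
= 2.4247e-12 * 1.34366
= 3.2580e-12 m = 0.003258 nm
lambda' = 0.0962 + 0.003258
= 0.099458 nm

0.099458


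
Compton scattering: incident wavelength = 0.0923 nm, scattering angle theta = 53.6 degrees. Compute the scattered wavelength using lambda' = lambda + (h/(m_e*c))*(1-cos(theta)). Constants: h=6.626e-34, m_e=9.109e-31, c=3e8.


Compton wavelength: h/(m_e*c) = 2.4247e-12 m
d_lambda = 2.4247e-12 * (1 - cos(53.6 deg))
= 2.4247e-12 * 0.406581
= 9.8584e-13 m = 0.000986 nm
lambda' = 0.0923 + 0.000986
= 0.093286 nm

0.093286


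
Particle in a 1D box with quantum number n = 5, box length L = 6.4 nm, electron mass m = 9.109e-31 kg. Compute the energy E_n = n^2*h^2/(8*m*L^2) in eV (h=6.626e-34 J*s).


E = n^2 * h^2 / (8 * m * L^2)
= 5^2 * (6.626e-34)^2 / (8 * 9.109e-31 * (6.4e-9)^2)
= 25 * 4.3904e-67 / (8 * 9.109e-31 * 4.0960e-17)
= 3.6772e-20 J
= 0.2295 eV

0.2295


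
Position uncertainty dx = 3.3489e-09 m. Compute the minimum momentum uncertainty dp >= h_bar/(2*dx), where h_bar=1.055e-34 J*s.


dp = h_bar / (2 * dx)
= 1.055e-34 / (2 * 3.3489e-09)
= 1.055e-34 / 6.6978e-09
= 1.5751e-26 kg*m/s

1.5751e-26


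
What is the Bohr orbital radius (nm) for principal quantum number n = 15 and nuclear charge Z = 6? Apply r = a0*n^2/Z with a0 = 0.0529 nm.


r = a0 * n^2 / Z
= 0.0529 * 15^2 / 6
= 0.0529 * 225 / 6
= 1.9837 nm

1.9837


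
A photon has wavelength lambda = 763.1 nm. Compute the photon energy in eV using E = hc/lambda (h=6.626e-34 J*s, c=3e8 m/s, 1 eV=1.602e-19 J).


E = hc / lambda
= (6.626e-34)(3e8) / (763.1e-9)
= 1.9878e-25 / 7.6310e-07
= 2.6049e-19 J
Converting to eV: 2.6049e-19 / 1.602e-19
= 1.626 eV

1.626


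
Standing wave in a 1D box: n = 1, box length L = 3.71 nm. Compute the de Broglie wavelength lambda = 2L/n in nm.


lambda = 2L / n
= 2 * 3.71 / 1
= 7.42 / 1
= 7.42 nm

7.42


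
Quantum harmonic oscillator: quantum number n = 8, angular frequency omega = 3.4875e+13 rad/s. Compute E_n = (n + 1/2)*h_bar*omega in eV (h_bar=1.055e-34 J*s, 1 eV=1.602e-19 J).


E = (n + 1/2) * h_bar * omega
= (8 + 0.5) * 1.055e-34 * 3.4875e+13
= 8.5 * 3.6793e-21
= 3.1274e-20 J
= 0.1952 eV

0.1952


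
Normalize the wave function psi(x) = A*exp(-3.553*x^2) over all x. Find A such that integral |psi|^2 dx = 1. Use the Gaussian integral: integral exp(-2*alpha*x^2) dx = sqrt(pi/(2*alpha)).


integral |psi|^2 dx = A^2 * sqrt(pi/(2*alpha)) = 1
A^2 = sqrt(2*alpha/pi)
= sqrt(2 * 3.553 / pi)
= 1.503965
A = sqrt(1.503965)
= 1.2264

1.2264


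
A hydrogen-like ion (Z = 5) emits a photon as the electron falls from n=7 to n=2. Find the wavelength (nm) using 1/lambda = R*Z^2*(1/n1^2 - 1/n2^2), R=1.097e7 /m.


1/lambda = R * Z^2 * (1/n1^2 - 1/n2^2)
= 1.097e7 * 5^2 * (1/2^2 - 1/7^2)
= 1.097e7 * 25 * (0.25 - 0.020408)
= 6.2966e+07 /m
lambda = 1 / 6.2966e+07
= 15.8817 nm

15.8817


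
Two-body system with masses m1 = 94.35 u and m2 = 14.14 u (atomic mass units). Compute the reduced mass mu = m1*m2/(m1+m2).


mu = m1 * m2 / (m1 + m2)
= 94.35 * 14.14 / (94.35 + 14.14)
= 1334.109 / 108.49
= 12.2971 u

12.2971


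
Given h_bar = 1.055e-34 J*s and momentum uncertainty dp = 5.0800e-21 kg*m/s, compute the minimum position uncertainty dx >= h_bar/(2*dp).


dx = h_bar / (2 * dp)
= 1.055e-34 / (2 * 5.0800e-21)
= 1.055e-34 / 1.0160e-20
= 1.0384e-14 m

1.0384e-14


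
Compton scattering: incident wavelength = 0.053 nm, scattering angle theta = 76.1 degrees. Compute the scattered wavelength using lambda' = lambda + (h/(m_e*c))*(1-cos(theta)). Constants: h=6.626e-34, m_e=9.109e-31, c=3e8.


Compton wavelength: h/(m_e*c) = 2.4247e-12 m
d_lambda = 2.4247e-12 * (1 - cos(76.1 deg))
= 2.4247e-12 * 0.759772
= 1.8422e-12 m = 0.001842 nm
lambda' = 0.053 + 0.001842
= 0.054842 nm

0.054842


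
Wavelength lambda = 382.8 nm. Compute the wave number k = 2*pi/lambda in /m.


k = 2 * pi / lambda
= 6.2832 / (382.8e-9)
= 6.2832 / 3.8280e-07
= 1.6414e+07 /m

1.6414e+07


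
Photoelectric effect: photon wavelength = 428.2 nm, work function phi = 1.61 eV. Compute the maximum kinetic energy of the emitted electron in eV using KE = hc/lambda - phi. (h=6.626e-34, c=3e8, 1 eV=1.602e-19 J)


E_photon = hc / lambda
= (6.626e-34)(3e8) / (428.2e-9)
= 4.6422e-19 J
= 2.8978 eV
KE = E_photon - phi
= 2.8978 - 1.61
= 1.2878 eV

1.2878


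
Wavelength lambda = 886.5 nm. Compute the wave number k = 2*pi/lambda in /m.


k = 2 * pi / lambda
= 6.2832 / (886.5e-9)
= 6.2832 / 8.8650e-07
= 7.0876e+06 /m

7.0876e+06


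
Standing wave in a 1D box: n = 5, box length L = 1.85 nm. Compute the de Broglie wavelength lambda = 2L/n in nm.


lambda = 2L / n
= 2 * 1.85 / 5
= 3.7 / 5
= 0.74 nm

0.74


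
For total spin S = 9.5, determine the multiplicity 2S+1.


Spin multiplicity = 2S + 1
= 2 * 9.5 + 1
= 19.0 + 1
= 20

20


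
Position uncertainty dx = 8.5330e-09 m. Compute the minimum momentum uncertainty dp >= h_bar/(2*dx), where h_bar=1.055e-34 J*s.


dp = h_bar / (2 * dx)
= 1.055e-34 / (2 * 8.5330e-09)
= 1.055e-34 / 1.7066e-08
= 6.1819e-27 kg*m/s

6.1819e-27


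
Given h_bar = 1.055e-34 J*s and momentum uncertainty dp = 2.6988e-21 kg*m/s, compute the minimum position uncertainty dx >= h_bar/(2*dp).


dx = h_bar / (2 * dp)
= 1.055e-34 / (2 * 2.6988e-21)
= 1.055e-34 / 5.3976e-21
= 1.9546e-14 m

1.9546e-14


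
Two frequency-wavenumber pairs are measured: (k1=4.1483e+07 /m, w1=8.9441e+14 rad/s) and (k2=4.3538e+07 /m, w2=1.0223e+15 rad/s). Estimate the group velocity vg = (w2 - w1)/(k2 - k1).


vg = (w2 - w1) / (k2 - k1)
= (1.0223e+15 - 8.9441e+14) / (4.3538e+07 - 4.1483e+07)
= 1.2789e+14 / 2.0550e+06
= 6.2234e+07 m/s

6.2234e+07


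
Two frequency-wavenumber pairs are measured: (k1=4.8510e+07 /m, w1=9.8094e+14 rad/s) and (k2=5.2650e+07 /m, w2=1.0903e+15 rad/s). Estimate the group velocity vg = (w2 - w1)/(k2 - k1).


vg = (w2 - w1) / (k2 - k1)
= (1.0903e+15 - 9.8094e+14) / (5.2650e+07 - 4.8510e+07)
= 1.0936e+14 / 4.1400e+06
= 2.6415e+07 m/s

2.6415e+07


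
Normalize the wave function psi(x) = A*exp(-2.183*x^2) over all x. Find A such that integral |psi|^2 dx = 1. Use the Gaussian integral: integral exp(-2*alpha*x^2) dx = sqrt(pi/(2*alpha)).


integral |psi|^2 dx = A^2 * sqrt(pi/(2*alpha)) = 1
A^2 = sqrt(2*alpha/pi)
= sqrt(2 * 2.183 / pi)
= 1.178873
A = sqrt(1.178873)
= 1.0858

1.0858


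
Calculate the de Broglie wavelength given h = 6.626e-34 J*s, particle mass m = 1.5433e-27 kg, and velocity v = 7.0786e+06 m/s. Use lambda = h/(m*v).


lambda = h / (m * v)
= 6.626e-34 / (1.5433e-27 * 7.0786e+06)
= 6.626e-34 / 1.0924e-20
= 6.0653e-14 m

6.0653e-14


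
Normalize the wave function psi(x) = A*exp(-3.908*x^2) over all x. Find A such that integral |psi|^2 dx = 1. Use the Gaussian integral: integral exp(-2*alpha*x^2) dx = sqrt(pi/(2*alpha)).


integral |psi|^2 dx = A^2 * sqrt(pi/(2*alpha)) = 1
A^2 = sqrt(2*alpha/pi)
= sqrt(2 * 3.908 / pi)
= 1.577311
A = sqrt(1.577311)
= 1.2559

1.2559


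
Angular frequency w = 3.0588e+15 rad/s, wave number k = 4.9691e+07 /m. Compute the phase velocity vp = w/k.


vp = w / k
= 3.0588e+15 / 4.9691e+07
= 6.1556e+07 m/s

6.1556e+07


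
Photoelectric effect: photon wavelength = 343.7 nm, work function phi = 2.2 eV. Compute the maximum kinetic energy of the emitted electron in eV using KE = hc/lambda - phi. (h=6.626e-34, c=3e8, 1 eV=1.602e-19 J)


E_photon = hc / lambda
= (6.626e-34)(3e8) / (343.7e-9)
= 5.7835e-19 J
= 3.6102 eV
KE = E_photon - phi
= 3.6102 - 2.2
= 1.4102 eV

1.4102


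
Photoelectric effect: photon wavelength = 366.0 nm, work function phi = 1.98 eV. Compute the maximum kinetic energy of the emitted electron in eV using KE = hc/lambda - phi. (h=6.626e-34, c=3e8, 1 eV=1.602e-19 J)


E_photon = hc / lambda
= (6.626e-34)(3e8) / (366.0e-9)
= 5.4311e-19 J
= 3.3902 eV
KE = E_photon - phi
= 3.3902 - 1.98
= 1.4102 eV

1.4102


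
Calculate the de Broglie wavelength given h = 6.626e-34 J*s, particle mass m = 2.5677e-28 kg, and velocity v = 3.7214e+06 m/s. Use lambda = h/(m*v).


lambda = h / (m * v)
= 6.626e-34 / (2.5677e-28 * 3.7214e+06)
= 6.626e-34 / 9.5554e-22
= 6.9343e-13 m

6.9343e-13


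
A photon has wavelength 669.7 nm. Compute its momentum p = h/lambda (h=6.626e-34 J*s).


p = h / lambda
= 6.626e-34 / (669.7e-9)
= 6.626e-34 / 6.6970e-07
= 9.8940e-28 kg*m/s

9.8940e-28


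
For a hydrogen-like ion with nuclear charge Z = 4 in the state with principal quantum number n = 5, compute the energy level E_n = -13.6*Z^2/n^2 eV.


E_n = -13.6 * Z^2 / n^2
= -13.6 * 4^2 / 5^2
= -13.6 * 16 / 25
= -8.704 eV

-8.704


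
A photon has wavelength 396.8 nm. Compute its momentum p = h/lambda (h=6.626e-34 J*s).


p = h / lambda
= 6.626e-34 / (396.8e-9)
= 6.626e-34 / 3.9680e-07
= 1.6699e-27 kg*m/s

1.6699e-27


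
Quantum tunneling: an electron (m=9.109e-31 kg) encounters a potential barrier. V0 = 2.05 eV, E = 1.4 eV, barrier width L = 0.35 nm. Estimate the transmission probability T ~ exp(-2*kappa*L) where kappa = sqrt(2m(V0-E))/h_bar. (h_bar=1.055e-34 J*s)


V0 - E = 0.65 eV = 1.0413e-19 J
kappa = sqrt(2 * m * (V0-E)) / h_bar
= sqrt(2 * 9.109e-31 * 1.0413e-19) / 1.055e-34
= 4.1284e+09 /m
2*kappa*L = 2 * 4.1284e+09 * 0.35e-9
= 2.8899
T = exp(-2.8899) = 5.558138e-02

5.558138e-02


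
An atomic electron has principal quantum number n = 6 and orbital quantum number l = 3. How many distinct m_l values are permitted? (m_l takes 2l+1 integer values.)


m_l ranges from -l to +l in integer steps
So m_l goes from -3 to +3
Count = 2l + 1 = 2*3 + 1
= 7

7


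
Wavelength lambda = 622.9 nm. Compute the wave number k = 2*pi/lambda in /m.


k = 2 * pi / lambda
= 6.2832 / (622.9e-9)
= 6.2832 / 6.2290e-07
= 1.0087e+07 /m

1.0087e+07


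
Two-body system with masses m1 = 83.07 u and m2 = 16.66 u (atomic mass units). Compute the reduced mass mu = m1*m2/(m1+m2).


mu = m1 * m2 / (m1 + m2)
= 83.07 * 16.66 / (83.07 + 16.66)
= 1383.9462 / 99.73
= 13.8769 u

13.8769


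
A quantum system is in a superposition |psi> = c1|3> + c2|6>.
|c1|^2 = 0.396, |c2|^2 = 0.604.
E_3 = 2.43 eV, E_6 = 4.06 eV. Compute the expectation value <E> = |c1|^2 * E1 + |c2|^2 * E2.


<E> = |c1|^2 * E1 + |c2|^2 * E2
= 0.396 * 2.43 + 0.604 * 4.06
= 0.9623 + 2.4522
= 3.4145 eV

3.4145


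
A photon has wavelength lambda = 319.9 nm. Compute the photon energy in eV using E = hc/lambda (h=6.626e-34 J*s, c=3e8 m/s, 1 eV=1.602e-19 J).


E = hc / lambda
= (6.626e-34)(3e8) / (319.9e-9)
= 1.9878e-25 / 3.1990e-07
= 6.2138e-19 J
Converting to eV: 6.2138e-19 / 1.602e-19
= 3.8788 eV

3.8788


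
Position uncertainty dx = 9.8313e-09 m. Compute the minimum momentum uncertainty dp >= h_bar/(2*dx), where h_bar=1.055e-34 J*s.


dp = h_bar / (2 * dx)
= 1.055e-34 / (2 * 9.8313e-09)
= 1.055e-34 / 1.9663e-08
= 5.3655e-27 kg*m/s

5.3655e-27


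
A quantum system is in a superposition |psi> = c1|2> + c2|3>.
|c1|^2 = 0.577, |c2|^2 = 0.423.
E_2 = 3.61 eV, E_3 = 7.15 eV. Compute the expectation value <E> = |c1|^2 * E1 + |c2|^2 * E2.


<E> = |c1|^2 * E1 + |c2|^2 * E2
= 0.577 * 3.61 + 0.423 * 7.15
= 2.083 + 3.0244
= 5.1074 eV

5.1074


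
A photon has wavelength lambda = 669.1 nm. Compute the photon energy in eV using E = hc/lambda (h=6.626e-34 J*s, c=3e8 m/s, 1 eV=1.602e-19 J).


E = hc / lambda
= (6.626e-34)(3e8) / (669.1e-9)
= 1.9878e-25 / 6.6910e-07
= 2.9709e-19 J
Converting to eV: 2.9709e-19 / 1.602e-19
= 1.8545 eV

1.8545


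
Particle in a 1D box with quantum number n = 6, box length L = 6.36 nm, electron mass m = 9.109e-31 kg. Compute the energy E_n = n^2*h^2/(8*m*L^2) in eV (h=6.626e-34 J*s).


E = n^2 * h^2 / (8 * m * L^2)
= 6^2 * (6.626e-34)^2 / (8 * 9.109e-31 * (6.36e-9)^2)
= 36 * 4.3904e-67 / (8 * 9.109e-31 * 4.0450e-17)
= 5.3620e-20 J
= 0.3347 eV

0.3347


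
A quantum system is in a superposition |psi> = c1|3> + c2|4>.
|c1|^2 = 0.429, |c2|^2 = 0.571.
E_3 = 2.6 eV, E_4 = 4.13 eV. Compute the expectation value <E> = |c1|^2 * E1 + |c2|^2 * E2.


<E> = |c1|^2 * E1 + |c2|^2 * E2
= 0.429 * 2.6 + 0.571 * 4.13
= 1.1154 + 2.3582
= 3.4736 eV

3.4736


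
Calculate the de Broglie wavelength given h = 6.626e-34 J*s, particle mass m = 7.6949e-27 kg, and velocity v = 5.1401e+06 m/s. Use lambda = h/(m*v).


lambda = h / (m * v)
= 6.626e-34 / (7.6949e-27 * 5.1401e+06)
= 6.626e-34 / 3.9553e-20
= 1.6752e-14 m

1.6752e-14


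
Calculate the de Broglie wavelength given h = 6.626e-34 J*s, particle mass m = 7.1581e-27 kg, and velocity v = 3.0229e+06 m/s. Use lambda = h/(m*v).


lambda = h / (m * v)
= 6.626e-34 / (7.1581e-27 * 3.0229e+06)
= 6.626e-34 / 2.1638e-20
= 3.0622e-14 m

3.0622e-14


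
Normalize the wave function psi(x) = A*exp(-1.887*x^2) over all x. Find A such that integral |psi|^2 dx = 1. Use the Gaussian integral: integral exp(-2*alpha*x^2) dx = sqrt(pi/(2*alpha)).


integral |psi|^2 dx = A^2 * sqrt(pi/(2*alpha)) = 1
A^2 = sqrt(2*alpha/pi)
= sqrt(2 * 1.887 / pi)
= 1.096039
A = sqrt(1.096039)
= 1.0469

1.0469


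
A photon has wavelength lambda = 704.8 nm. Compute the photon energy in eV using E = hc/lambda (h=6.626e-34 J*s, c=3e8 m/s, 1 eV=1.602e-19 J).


E = hc / lambda
= (6.626e-34)(3e8) / (704.8e-9)
= 1.9878e-25 / 7.0480e-07
= 2.8204e-19 J
Converting to eV: 2.8204e-19 / 1.602e-19
= 1.7605 eV

1.7605


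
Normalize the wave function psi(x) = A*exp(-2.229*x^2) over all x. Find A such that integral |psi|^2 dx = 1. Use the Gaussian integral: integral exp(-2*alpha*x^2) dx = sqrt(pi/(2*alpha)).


integral |psi|^2 dx = A^2 * sqrt(pi/(2*alpha)) = 1
A^2 = sqrt(2*alpha/pi)
= sqrt(2 * 2.229 / pi)
= 1.191229
A = sqrt(1.191229)
= 1.0914

1.0914


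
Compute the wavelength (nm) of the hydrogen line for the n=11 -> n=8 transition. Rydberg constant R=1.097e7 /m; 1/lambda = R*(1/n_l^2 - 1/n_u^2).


1/lambda = R * (1/n_l^2 - 1/n_u^2)
= 1.097e7 * (1/8^2 - 1/11^2)
= 1.097e7 * (0.015625 - 0.008264)
= 1.097e7 * 0.007361
= 8.0745e+04 /m
lambda = 1 / 8.0745e+04 = 12384.6535 nm

12384.6535


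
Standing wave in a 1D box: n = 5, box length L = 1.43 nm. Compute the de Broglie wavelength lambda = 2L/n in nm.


lambda = 2L / n
= 2 * 1.43 / 5
= 2.86 / 5
= 0.572 nm

0.572


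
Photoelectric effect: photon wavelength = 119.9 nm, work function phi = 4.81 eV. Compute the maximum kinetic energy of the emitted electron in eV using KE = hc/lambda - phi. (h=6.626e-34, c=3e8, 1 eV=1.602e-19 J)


E_photon = hc / lambda
= (6.626e-34)(3e8) / (119.9e-9)
= 1.6579e-18 J
= 10.3488 eV
KE = E_photon - phi
= 10.3488 - 4.81
= 5.5388 eV

5.5388


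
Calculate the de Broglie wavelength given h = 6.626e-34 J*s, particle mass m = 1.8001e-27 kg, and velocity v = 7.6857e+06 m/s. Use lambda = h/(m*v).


lambda = h / (m * v)
= 6.626e-34 / (1.8001e-27 * 7.6857e+06)
= 6.626e-34 / 1.3835e-20
= 4.7893e-14 m

4.7893e-14


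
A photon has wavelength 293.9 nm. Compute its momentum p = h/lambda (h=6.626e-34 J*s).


p = h / lambda
= 6.626e-34 / (293.9e-9)
= 6.626e-34 / 2.9390e-07
= 2.2545e-27 kg*m/s

2.2545e-27


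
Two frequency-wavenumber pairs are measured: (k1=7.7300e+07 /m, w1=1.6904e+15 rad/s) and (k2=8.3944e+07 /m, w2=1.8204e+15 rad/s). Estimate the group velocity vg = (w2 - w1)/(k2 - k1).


vg = (w2 - w1) / (k2 - k1)
= (1.8204e+15 - 1.6904e+15) / (8.3944e+07 - 7.7300e+07)
= 1.3000e+14 / 6.6440e+06
= 1.9567e+07 m/s

1.9567e+07


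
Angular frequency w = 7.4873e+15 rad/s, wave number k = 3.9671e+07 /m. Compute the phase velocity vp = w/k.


vp = w / k
= 7.4873e+15 / 3.9671e+07
= 1.8873e+08 m/s

1.8873e+08


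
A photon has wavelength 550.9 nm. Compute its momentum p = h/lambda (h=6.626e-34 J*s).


p = h / lambda
= 6.626e-34 / (550.9e-9)
= 6.626e-34 / 5.5090e-07
= 1.2028e-27 kg*m/s

1.2028e-27


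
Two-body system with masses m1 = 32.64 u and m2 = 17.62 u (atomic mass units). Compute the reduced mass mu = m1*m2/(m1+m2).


mu = m1 * m2 / (m1 + m2)
= 32.64 * 17.62 / (32.64 + 17.62)
= 575.1168 / 50.26
= 11.4428 u

11.4428


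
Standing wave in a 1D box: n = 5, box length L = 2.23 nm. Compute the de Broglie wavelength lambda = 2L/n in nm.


lambda = 2L / n
= 2 * 2.23 / 5
= 4.46 / 5
= 0.892 nm

0.892


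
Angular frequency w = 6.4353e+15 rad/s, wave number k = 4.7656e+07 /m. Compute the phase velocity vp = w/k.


vp = w / k
= 6.4353e+15 / 4.7656e+07
= 1.3504e+08 m/s

1.3504e+08


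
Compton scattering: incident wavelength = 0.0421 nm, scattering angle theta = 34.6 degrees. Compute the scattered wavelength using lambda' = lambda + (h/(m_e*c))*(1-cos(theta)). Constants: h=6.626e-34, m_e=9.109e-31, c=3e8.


Compton wavelength: h/(m_e*c) = 2.4247e-12 m
d_lambda = 2.4247e-12 * (1 - cos(34.6 deg))
= 2.4247e-12 * 0.176864
= 4.2884e-13 m = 0.000429 nm
lambda' = 0.0421 + 0.000429
= 0.042529 nm

0.042529


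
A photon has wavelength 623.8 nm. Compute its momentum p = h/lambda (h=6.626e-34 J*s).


p = h / lambda
= 6.626e-34 / (623.8e-9)
= 6.626e-34 / 6.2380e-07
= 1.0622e-27 kg*m/s

1.0622e-27


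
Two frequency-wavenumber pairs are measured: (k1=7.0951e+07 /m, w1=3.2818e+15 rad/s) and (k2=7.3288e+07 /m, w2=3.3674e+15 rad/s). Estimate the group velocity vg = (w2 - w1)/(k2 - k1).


vg = (w2 - w1) / (k2 - k1)
= (3.3674e+15 - 3.2818e+15) / (7.3288e+07 - 7.0951e+07)
= 8.5600e+13 / 2.3370e+06
= 3.6628e+07 m/s

3.6628e+07


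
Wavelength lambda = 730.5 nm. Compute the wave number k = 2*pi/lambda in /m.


k = 2 * pi / lambda
= 6.2832 / (730.5e-9)
= 6.2832 / 7.3050e-07
= 8.6012e+06 /m

8.6012e+06


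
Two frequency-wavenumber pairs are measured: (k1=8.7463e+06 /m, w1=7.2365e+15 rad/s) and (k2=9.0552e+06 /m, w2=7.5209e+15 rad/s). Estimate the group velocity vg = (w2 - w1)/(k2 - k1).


vg = (w2 - w1) / (k2 - k1)
= (7.5209e+15 - 7.2365e+15) / (9.0552e+06 - 8.7463e+06)
= 2.8440e+14 / 3.0890e+05
= 9.2069e+08 m/s

9.2069e+08


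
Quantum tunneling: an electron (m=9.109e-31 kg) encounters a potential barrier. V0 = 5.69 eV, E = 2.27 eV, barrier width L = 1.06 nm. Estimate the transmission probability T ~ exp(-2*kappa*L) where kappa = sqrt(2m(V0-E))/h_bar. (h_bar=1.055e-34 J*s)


V0 - E = 3.42 eV = 5.4788e-19 J
kappa = sqrt(2 * m * (V0-E)) / h_bar
= sqrt(2 * 9.109e-31 * 5.4788e-19) / 1.055e-34
= 9.4698e+09 /m
2*kappa*L = 2 * 9.4698e+09 * 1.06e-9
= 20.076
T = exp(-20.076) = 1.910234e-09

1.910234e-09


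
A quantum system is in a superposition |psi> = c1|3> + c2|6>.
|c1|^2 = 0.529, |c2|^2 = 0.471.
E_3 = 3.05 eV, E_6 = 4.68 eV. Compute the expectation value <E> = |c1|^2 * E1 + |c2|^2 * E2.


<E> = |c1|^2 * E1 + |c2|^2 * E2
= 0.529 * 3.05 + 0.471 * 4.68
= 1.6135 + 2.2043
= 3.8177 eV

3.8177


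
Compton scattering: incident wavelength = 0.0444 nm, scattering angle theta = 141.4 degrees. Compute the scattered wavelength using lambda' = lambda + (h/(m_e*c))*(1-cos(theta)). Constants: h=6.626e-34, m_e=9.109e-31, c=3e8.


Compton wavelength: h/(m_e*c) = 2.4247e-12 m
d_lambda = 2.4247e-12 * (1 - cos(141.4 deg))
= 2.4247e-12 * 1.78152
= 4.3197e-12 m = 0.00432 nm
lambda' = 0.0444 + 0.00432
= 0.04872 nm

0.04872


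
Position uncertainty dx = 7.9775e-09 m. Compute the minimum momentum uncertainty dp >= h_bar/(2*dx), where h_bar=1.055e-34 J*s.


dp = h_bar / (2 * dx)
= 1.055e-34 / (2 * 7.9775e-09)
= 1.055e-34 / 1.5955e-08
= 6.6123e-27 kg*m/s

6.6123e-27


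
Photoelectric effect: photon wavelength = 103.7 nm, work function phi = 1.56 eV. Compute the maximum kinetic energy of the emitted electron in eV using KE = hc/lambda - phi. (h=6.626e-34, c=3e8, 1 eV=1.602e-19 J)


E_photon = hc / lambda
= (6.626e-34)(3e8) / (103.7e-9)
= 1.9169e-18 J
= 11.9655 eV
KE = E_photon - phi
= 11.9655 - 1.56
= 10.4055 eV

10.4055


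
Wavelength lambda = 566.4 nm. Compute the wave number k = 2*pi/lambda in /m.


k = 2 * pi / lambda
= 6.2832 / (566.4e-9)
= 6.2832 / 5.6640e-07
= 1.1093e+07 /m

1.1093e+07


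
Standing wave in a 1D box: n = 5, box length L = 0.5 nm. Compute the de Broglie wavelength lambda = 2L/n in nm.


lambda = 2L / n
= 2 * 0.5 / 5
= 1.0 / 5
= 0.2 nm

0.2


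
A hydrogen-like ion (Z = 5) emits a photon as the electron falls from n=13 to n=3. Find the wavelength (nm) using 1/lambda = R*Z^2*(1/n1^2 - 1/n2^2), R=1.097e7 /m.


1/lambda = R * Z^2 * (1/n1^2 - 1/n2^2)
= 1.097e7 * 5^2 * (1/3^2 - 1/13^2)
= 1.097e7 * 25 * (0.111111 - 0.005917)
= 2.8849e+07 /m
lambda = 1 / 2.8849e+07
= 34.6627 nm

34.6627


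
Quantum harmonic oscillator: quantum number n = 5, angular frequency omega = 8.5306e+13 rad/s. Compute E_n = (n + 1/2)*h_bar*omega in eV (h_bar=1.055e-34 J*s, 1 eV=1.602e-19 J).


E = (n + 1/2) * h_bar * omega
= (5 + 0.5) * 1.055e-34 * 8.5306e+13
= 5.5 * 8.9998e-21
= 4.9499e-20 J
= 0.309 eV

0.309


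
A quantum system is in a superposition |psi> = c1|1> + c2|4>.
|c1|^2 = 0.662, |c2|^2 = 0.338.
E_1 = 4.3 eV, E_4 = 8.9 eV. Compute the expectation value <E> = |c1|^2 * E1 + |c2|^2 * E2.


<E> = |c1|^2 * E1 + |c2|^2 * E2
= 0.662 * 4.3 + 0.338 * 8.9
= 2.8466 + 3.0082
= 5.8548 eV

5.8548


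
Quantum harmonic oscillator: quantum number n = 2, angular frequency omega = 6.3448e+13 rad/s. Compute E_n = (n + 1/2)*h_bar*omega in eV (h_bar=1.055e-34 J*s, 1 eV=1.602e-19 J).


E = (n + 1/2) * h_bar * omega
= (2 + 0.5) * 1.055e-34 * 6.3448e+13
= 2.5 * 6.6938e-21
= 1.6734e-20 J
= 0.1045 eV

0.1045


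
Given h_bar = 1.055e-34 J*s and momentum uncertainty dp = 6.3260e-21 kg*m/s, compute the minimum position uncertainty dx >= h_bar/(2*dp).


dx = h_bar / (2 * dp)
= 1.055e-34 / (2 * 6.3260e-21)
= 1.055e-34 / 1.2652e-20
= 8.3386e-15 m

8.3386e-15


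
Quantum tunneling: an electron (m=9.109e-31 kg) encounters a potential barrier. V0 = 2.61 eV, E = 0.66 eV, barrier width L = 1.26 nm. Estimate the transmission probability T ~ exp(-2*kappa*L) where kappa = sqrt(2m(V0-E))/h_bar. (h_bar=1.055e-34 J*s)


V0 - E = 1.95 eV = 3.1239e-19 J
kappa = sqrt(2 * m * (V0-E)) / h_bar
= sqrt(2 * 9.109e-31 * 3.1239e-19) / 1.055e-34
= 7.1507e+09 /m
2*kappa*L = 2 * 7.1507e+09 * 1.26e-9
= 18.0197
T = exp(-18.0197) = 1.493324e-08

1.493324e-08


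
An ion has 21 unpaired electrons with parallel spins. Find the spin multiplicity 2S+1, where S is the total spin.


Total spin S = N * (1/2) = 21 * 0.5 = 10.5
Spin multiplicity = 2S + 1
= 2 * 10.5 + 1
= 22

22


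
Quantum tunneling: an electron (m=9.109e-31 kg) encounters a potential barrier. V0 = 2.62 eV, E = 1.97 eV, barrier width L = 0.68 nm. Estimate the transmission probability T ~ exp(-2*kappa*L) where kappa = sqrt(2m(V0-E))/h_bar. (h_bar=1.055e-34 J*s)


V0 - E = 0.65 eV = 1.0413e-19 J
kappa = sqrt(2 * m * (V0-E)) / h_bar
= sqrt(2 * 9.109e-31 * 1.0413e-19) / 1.055e-34
= 4.1284e+09 /m
2*kappa*L = 2 * 4.1284e+09 * 0.68e-9
= 5.6147
T = exp(-5.6147) = 3.643989e-03

3.643989e-03


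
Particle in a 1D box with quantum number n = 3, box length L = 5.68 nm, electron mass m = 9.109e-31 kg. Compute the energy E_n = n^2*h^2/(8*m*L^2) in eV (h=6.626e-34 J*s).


E = n^2 * h^2 / (8 * m * L^2)
= 3^2 * (6.626e-34)^2 / (8 * 9.109e-31 * (5.68e-9)^2)
= 9 * 4.3904e-67 / (8 * 9.109e-31 * 3.2262e-17)
= 1.6807e-20 J
= 0.1049 eV

0.1049


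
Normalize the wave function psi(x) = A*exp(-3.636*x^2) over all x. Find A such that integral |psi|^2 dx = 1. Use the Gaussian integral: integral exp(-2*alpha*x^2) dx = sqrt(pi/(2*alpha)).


integral |psi|^2 dx = A^2 * sqrt(pi/(2*alpha)) = 1
A^2 = sqrt(2*alpha/pi)
= sqrt(2 * 3.636 / pi)
= 1.52143
A = sqrt(1.52143)
= 1.2335

1.2335


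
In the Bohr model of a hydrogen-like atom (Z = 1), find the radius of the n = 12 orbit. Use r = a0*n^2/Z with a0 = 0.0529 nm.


r = a0 * n^2 / Z
= 0.0529 * 12^2 / 1
= 0.0529 * 144 / 1
= 7.6176 nm

7.6176


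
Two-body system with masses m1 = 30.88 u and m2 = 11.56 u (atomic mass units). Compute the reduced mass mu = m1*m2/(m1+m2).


mu = m1 * m2 / (m1 + m2)
= 30.88 * 11.56 / (30.88 + 11.56)
= 356.9728 / 42.44
= 8.4112 u

8.4112


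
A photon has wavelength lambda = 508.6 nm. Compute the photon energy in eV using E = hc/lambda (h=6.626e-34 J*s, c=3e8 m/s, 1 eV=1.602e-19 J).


E = hc / lambda
= (6.626e-34)(3e8) / (508.6e-9)
= 1.9878e-25 / 5.0860e-07
= 3.9084e-19 J
Converting to eV: 3.9084e-19 / 1.602e-19
= 2.4397 eV

2.4397


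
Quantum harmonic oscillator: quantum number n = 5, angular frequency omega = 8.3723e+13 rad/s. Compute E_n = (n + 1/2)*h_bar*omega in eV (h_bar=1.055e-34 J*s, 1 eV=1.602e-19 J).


E = (n + 1/2) * h_bar * omega
= (5 + 0.5) * 1.055e-34 * 8.3723e+13
= 5.5 * 8.8328e-21
= 4.8580e-20 J
= 0.3032 eV

0.3032


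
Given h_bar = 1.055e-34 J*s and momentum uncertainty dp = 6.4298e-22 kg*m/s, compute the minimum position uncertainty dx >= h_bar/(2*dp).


dx = h_bar / (2 * dp)
= 1.055e-34 / (2 * 6.4298e-22)
= 1.055e-34 / 1.2860e-21
= 8.2040e-14 m

8.2040e-14


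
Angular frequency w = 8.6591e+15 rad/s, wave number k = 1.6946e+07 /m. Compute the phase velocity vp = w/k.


vp = w / k
= 8.6591e+15 / 1.6946e+07
= 5.1098e+08 m/s

5.1098e+08


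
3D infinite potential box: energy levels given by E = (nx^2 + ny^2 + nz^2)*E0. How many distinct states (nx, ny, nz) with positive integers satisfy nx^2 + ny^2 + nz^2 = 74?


Enumerate all (nx, ny, nz) with nx^2 + ny^2 + nz^2 = 74:
(1,3,8)
(1,8,3)
(3,1,8)
(3,4,7)
(3,7,4)
(3,8,1)
(4,3,7)
(4,7,3)
(7,3,4)
(7,4,3)
(8,1,3)
(8,3,1)
Total degeneracy = 12

12


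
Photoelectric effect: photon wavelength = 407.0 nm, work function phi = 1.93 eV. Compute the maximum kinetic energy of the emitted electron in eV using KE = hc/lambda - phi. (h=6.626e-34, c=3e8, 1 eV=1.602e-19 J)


E_photon = hc / lambda
= (6.626e-34)(3e8) / (407.0e-9)
= 4.8840e-19 J
= 3.0487 eV
KE = E_photon - phi
= 3.0487 - 1.93
= 1.1187 eV

1.1187


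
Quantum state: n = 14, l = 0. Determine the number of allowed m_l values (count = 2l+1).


m_l ranges from -l to +l in integer steps
So m_l goes from -0 to +0
Count = 2l + 1 = 2*0 + 1
= 1

1


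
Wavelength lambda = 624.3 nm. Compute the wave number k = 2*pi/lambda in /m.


k = 2 * pi / lambda
= 6.2832 / (624.3e-9)
= 6.2832 / 6.2430e-07
= 1.0064e+07 /m

1.0064e+07


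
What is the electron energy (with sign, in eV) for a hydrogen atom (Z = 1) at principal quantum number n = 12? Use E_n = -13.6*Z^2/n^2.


E_n = -13.6 * Z^2 / n^2
= -13.6 * 1^2 / 12^2
= -13.6 * 1 / 144
= -0.0944 eV

-0.0944


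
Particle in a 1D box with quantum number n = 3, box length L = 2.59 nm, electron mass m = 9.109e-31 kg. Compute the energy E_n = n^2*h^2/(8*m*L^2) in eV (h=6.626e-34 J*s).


E = n^2 * h^2 / (8 * m * L^2)
= 3^2 * (6.626e-34)^2 / (8 * 9.109e-31 * (2.59e-9)^2)
= 9 * 4.3904e-67 / (8 * 9.109e-31 * 6.7081e-18)
= 8.0832e-20 J
= 0.5046 eV

0.5046


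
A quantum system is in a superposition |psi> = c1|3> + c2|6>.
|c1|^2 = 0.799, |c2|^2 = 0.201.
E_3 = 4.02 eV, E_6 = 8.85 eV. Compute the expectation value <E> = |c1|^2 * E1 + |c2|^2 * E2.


<E> = |c1|^2 * E1 + |c2|^2 * E2
= 0.799 * 4.02 + 0.201 * 8.85
= 3.212 + 1.7789
= 4.9908 eV

4.9908


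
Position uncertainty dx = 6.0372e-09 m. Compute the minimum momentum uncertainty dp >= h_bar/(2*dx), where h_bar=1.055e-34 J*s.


dp = h_bar / (2 * dx)
= 1.055e-34 / (2 * 6.0372e-09)
= 1.055e-34 / 1.2074e-08
= 8.7375e-27 kg*m/s

8.7375e-27
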